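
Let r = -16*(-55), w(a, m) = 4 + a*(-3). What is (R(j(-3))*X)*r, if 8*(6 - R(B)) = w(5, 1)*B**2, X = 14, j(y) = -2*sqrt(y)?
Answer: -129360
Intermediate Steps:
w(a, m) = 4 - 3*a
R(B) = 6 + 11*B**2/8 (R(B) = 6 - (4 - 3*5)*B**2/8 = 6 - (4 - 15)*B**2/8 = 6 - (-11)*B**2/8 = 6 + 11*B**2/8)
r = 880
(R(j(-3))*X)*r = ((6 + 11*(-2*I*sqrt(3))**2/8)*14)*880 = ((6 + (11/8)*(-12))*14)*880 = ((6 - 33/2)*14)*880 = -21/2*14*880 = -147*880 = -129360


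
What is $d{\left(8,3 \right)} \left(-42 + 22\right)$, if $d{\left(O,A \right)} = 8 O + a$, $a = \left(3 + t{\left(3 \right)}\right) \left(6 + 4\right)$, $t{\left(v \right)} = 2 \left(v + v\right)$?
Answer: $-4280$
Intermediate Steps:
$t{\left(v \right)} = 4 v$ ($t{\left(v \right)} = 2 \cdot 2 v = 4 v$)
$a = 150$ ($a = \left(3 + 4 \cdot 3\right) \left(6 + 4\right) = \left(3 + 12\right) 10 = 15 \cdot 10 = 150$)
$d{\left(O,A \right)} = 150 + 8 O$ ($d{\left(O,A \right)} = 8 O + 150 = 150 + 8 O$)
$d{\left(8,3 \right)} \left(-42 + 22\right) = \left(150 + 8 \cdot 8\right) \left(-42 + 22\right) = \left(150 + 64\right) \left(-20\right) = 214 \left(-20\right) = -4280$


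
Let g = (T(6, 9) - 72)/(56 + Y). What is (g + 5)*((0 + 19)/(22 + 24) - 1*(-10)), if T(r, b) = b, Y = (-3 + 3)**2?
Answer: 14849/368 ≈ 40.351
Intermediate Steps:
Y = 0 (Y = 0**2 = 0)
g = -9/8 (g = (9 - 72)/(56 + 0) = -63/56 = -63*1/56 = -9/8 ≈ -1.1250)
(g + 5)*((0 + 19)/(22 + 24) - 1*(-10)) = (-9/8 + 5)*((0 + 19)/(22 + 24) - 1*(-10)) = 31*(19/46 + 10)/8 = (31/8)*(479/46) = 14849/368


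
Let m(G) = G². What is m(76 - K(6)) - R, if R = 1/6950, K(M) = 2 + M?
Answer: 32136799/6950 ≈ 4624.0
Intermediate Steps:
R = 1/6950 ≈ 0.00014388
m(76 - K(6)) - R = (76 - (2 + 6))² - 1*1/6950 = (76 - 1*8)² - 1/6950 = (76 - 8)² - 1/6950 = 68² - 1/6950 = 4624 - 1/6950 = 32136799/6950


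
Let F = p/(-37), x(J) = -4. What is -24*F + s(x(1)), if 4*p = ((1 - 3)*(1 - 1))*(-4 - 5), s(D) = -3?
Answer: -3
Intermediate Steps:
p = 0 (p = (((1 - 3)*(1 - 1))*(-4 - 5))/4 = (-2*0*(-9))/4 = (0*(-9))/4 = (1/4)*0 = 0)
F = 0 (F = 0/(-37) = 0*(-1/37) = 0)
-24*F + s(x(1)) = -24*0 - 3 = 0 - 3 = -3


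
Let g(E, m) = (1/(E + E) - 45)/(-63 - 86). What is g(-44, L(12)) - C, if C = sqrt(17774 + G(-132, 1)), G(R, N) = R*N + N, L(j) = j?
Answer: 3961/13112 - sqrt(17643) ≈ -132.52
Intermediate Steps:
G(R, N) = N + N*R (G(R, N) = N*R + N = N + N*R)
g(E, m) = 45/149 - 1/(298*E) (g(E, m) = (1/(2*E) - 45)/(-149) = (1/(2*E) - 45)*(-1/149) = (-45 + 1/(2*E))*(-1/149) = 45/149 - 1/(298*E))
C = sqrt(17643) (C = sqrt(17774 + 1*(1 - 132)) = sqrt(17774 + 1*(-131)) = sqrt(17774 - 131) = sqrt(17643) ≈ 132.83)
g(-44, L(12)) - C = (1/298)*(-1 + 90*(-44))/(-44) - sqrt(17643) = (1/298)*(-1/44)*(-1 - 3960) - sqrt(17643) = (1/298)*(-1/44)*(-3961) - sqrt(17643) = 3961/13112 - sqrt(17643)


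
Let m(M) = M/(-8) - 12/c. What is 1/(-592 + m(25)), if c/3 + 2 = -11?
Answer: -104/61861 ≈ -0.0016812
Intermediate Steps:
c = -39 (c = -6 + 3*(-11) = -6 - 33 = -39)
m(M) = 4/13 - M/8 (m(M) = M/(-8) - 12/(-39) = M*(-⅛) - 12*(-1/39) = -M/8 + 4/13 = 4/13 - M/8)
1/(-592 + m(25)) = 1/(-592 + (4/13 - ⅛*25)) = 1/(-592 + (4/13 - 25/8)) = 1/(-592 - 293/104) = 1/(-61861/104) = -104/61861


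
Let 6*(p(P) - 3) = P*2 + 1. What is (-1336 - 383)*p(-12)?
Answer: 2865/2 ≈ 1432.5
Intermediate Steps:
p(P) = 19/6 + P/3 (p(P) = 3 + (P*2 + 1)/6 = 3 + (2*P + 1)/6 = 3 + (1 + 2*P)/6 = 3 + (⅙ + P/3) = 19/6 + P/3)
(-1336 - 383)*p(-12) = (-1336 - 383)*(19/6 + (⅓)*(-12)) = -1719*(19/6 - 4) = -1719*(-⅚) = 2865/2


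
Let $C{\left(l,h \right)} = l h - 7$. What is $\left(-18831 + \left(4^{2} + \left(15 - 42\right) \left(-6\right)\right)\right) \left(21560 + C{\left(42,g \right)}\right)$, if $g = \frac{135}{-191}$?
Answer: $- \frac{76681606309}{191} \approx -4.0147 \cdot 10^{8}$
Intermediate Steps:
$g = - \frac{135}{191}$ ($g = 135 \left(- \frac{1}{191}\right) = - \frac{135}{191} \approx -0.70681$)
$C{\left(l,h \right)} = -7 + h l$ ($C{\left(l,h \right)} = h l - 7 = -7 + h l$)
$\left(-18831 + \left(4^{2} + \left(15 - 42\right) \left(-6\right)\right)\right) \left(21560 + C{\left(42,g \right)}\right) = \left(-18831 + \left(4^{2} + \left(15 - 42\right) \left(-6\right)\right)\right) \left(21560 - \frac{7007}{191}\right) = \left(-18831 + \left(16 - -162\right)\right) \left(21560 - \frac{7007}{191}\right) = \left(-18831 + \left(16 + 162\right)\right) \left(21560 - \frac{7007}{191}\right) = \left(-18831 + 178\right) \frac{4110953}{191} = \left(-18653\right) \frac{4110953}{191} = - \frac{76681606309}{191}$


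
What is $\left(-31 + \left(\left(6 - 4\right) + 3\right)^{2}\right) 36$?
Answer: $-216$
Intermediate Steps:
$\left(-31 + \left(\left(6 - 4\right) + 3\right)^{2}\right) 36 = \left(-31 + \left(2 + 3\right)^{2}\right) 36 = \left(-31 + 5^{2}\right) 36 = \left(-31 + 25\right) 36 = \left(-6\right) 36 = -216$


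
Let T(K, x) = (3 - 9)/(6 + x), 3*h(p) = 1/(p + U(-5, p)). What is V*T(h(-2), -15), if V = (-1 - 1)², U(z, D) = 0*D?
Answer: 8/3 ≈ 2.6667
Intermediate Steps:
U(z, D) = 0
V = 4 (V = (-2)² = 4)
h(p) = 1/(3*p) (h(p) = 1/(3*(p + 0)) = 1/(3*p))
T(K, x) = -6/(6 + x)
V*T(h(-2), -15) = 4*(-6/(6 - 15)) = 4*(-6/(-9)) = 4*(-6*(-⅑)) = 4*(⅔) = 8/3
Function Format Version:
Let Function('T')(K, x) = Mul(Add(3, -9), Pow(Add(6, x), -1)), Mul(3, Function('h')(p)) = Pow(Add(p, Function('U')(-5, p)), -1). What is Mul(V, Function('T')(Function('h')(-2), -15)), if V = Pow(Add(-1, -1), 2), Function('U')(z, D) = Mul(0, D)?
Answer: Rational(8, 3) ≈ 2.6667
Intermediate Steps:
Function('U')(z, D) = 0
V = 4 (V = Pow(-2, 2) = 4)
Function('h')(p) = Mul(Rational(1, 3), Pow(p, -1)) (Function('h')(p) = Mul(Rational(1, 3), Pow(Add(p, 0), -1)) = Mul(Rational(1, 3), Pow(p, -1)))
Function('T')(K, x) = Mul(-6, Pow(Add(6, x), -1))
Mul(V, Function('T')(Function('h')(-2), -15)) = Mul(4, Mul(-6, Pow(Add(6, -15), -1))) = Mul(4, Mul(-6, Pow(-9, -1))) = Mul(4, Mul(-6, Rational(-1, 9))) = Mul(4, Rational(2, 3)) = Rational(8, 3)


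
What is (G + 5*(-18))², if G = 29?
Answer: 3721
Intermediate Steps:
(G + 5*(-18))² = (29 + 5*(-18))² = (29 - 90)² = (-61)² = 3721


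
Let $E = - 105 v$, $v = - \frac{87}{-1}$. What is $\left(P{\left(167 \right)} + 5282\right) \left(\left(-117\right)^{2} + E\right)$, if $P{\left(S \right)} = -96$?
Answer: $23617044$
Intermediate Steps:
$v = 87$ ($v = \left(-87\right) \left(-1\right) = 87$)
$E = -9135$ ($E = \left(-105\right) 87 = -9135$)
$\left(P{\left(167 \right)} + 5282\right) \left(\left(-117\right)^{2} + E\right) = \left(-96 + 5282\right) \left(\left(-117\right)^{2} - 9135\right) = 5186 \left(13689 - 9135\right) = 5186 \cdot 4554 = 23617044$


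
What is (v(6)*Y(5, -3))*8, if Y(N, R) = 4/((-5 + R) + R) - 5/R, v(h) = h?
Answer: 688/11 ≈ 62.545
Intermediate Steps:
Y(N, R) = -5/R + 4/(-5 + 2*R) (Y(N, R) = 4/(-5 + 2*R) - 5/R = -5/R + 4/(-5 + 2*R))
(v(6)*Y(5, -3))*8 = (6*((25 - 6*(-3))/((-3)*(-5 + 2*(-3)))))*8 = (6*(-(25 + 18)/(3*(-5 - 6))))*8 = (6*(-⅓*43/(-11)))*8 = (6*(-⅓*(-1/11)*43))*8 = (6*(43/33))*8 = (86/11)*8 = 688/11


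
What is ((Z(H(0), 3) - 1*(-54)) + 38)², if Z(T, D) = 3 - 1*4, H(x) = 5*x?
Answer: 8281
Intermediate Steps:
Z(T, D) = -1 (Z(T, D) = 3 - 4 = -1)
((Z(H(0), 3) - 1*(-54)) + 38)² = ((-1 - 1*(-54)) + 38)² = ((-1 + 54) + 38)² = (53 + 38)² = 91² = 8281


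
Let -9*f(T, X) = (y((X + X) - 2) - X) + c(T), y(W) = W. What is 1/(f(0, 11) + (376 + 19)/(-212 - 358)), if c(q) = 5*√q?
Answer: -114/193 ≈ -0.59067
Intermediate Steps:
f(T, X) = 2/9 - 5*√T/9 - X/9 (f(T, X) = -((((X + X) - 2) - X) + 5*√T)/9 = -(((2*X - 2) - X) + 5*√T)/9 = -(((-2 + 2*X) - X) + 5*√T)/9 = -((-2 + X) + 5*√T)/9 = -(-2 + X + 5*√T)/9 = 2/9 - 5*√T/9 - X/9)
1/(f(0, 11) + (376 + 19)/(-212 - 358)) = 1/((2/9 - 5*√0/9 - ⅑*11) + (376 + 19)/(-212 - 358)) = 1/((2/9 - 5/9*0 - 11/9) + 395/(-570)) = 1/((2/9 + 0 - 11/9) + 395*(-1/570)) = 1/(-1 - 79/114) = 1/(-193/114) = -114/193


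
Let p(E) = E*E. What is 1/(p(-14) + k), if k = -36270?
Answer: -1/36074 ≈ -2.7721e-5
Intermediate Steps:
p(E) = E**2
1/(p(-14) + k) = 1/((-14)**2 - 36270) = 1/(196 - 36270) = 1/(-36074) = -1/36074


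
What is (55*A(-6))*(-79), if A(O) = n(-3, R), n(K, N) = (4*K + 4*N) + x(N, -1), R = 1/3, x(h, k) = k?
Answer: 152075/3 ≈ 50692.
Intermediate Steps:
R = ⅓ ≈ 0.33333
n(K, N) = -1 + 4*K + 4*N (n(K, N) = (4*K + 4*N) - 1 = -1 + 4*K + 4*N)
A(O) = -35/3 (A(O) = -1 + 4*(-3) + 4*(⅓) = -1 - 12 + 4/3 = -35/3)
(55*A(-6))*(-79) = (55*(-35/3))*(-79) = -1925/3*(-79) = 152075/3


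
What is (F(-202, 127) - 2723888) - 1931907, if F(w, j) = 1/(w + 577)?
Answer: -1745923124/375 ≈ -4.6558e+6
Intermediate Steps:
F(w, j) = 1/(577 + w)
(F(-202, 127) - 2723888) - 1931907 = (1/(577 - 202) - 2723888) - 1931907 = (1/375 - 2723888) - 1931907 = -1021457999/375 - 1931907 = -1745923124/375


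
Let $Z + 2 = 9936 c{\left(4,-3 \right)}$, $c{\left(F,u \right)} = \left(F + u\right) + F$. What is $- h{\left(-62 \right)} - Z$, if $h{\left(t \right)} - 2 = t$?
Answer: $-49618$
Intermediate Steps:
$c{\left(F,u \right)} = u + 2 F$
$h{\left(t \right)} = 2 + t$
$Z = 49678$ ($Z = -2 + 9936 \left(-3 + 2 \cdot 4\right) = -2 + 9936 \left(-3 + 8\right) = -2 + 9936 \cdot 5 = -2 + 49680 = 49678$)
$- h{\left(-62 \right)} - Z = - (2 - 62) - 49678 = \left(-1\right) \left(-60\right) - 49678 = 60 - 49678 = -49618$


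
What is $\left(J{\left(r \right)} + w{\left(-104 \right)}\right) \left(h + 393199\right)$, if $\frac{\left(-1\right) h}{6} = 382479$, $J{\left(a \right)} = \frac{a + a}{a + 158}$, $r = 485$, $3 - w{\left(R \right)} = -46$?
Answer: $- \frac{61760698975}{643} \approx -9.6051 \cdot 10^{7}$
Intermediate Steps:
$w{\left(R \right)} = 49$ ($w{\left(R \right)} = 3 - -46 = 3 + 46 = 49$)
$J{\left(a \right)} = \frac{2 a}{158 + a}$
$h = -2294874$ ($h = \left(-6\right) 382479 = -2294874$)
$\left(J{\left(r \right)} + w{\left(-104 \right)}\right) \left(h + 393199\right) = \left(2 \cdot 485 \frac{1}{158 + 485} + 49\right) \left(-2294874 + 393199\right) = \left(2 \cdot 485 \cdot \frac{1}{643} + 49\right) \left(-1901675\right) = \left(\frac{970}{643} + 49\right) \left(-1901675\right) = \frac{32477}{643} \left(-1901675\right) = - \frac{61760698975}{643}$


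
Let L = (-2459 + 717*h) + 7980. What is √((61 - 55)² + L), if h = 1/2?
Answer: √23662/2 ≈ 76.912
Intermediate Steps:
h = ½ ≈ 0.50000
L = 11759/2 (L = (-2459 + 717*(½)) + 7980 = (-2459 + 717/2) + 7980 = -4201/2 + 7980 = 11759/2 ≈ 5879.5)
√((61 - 55)² + L) = √((61 - 55)² + 11759/2) = √(6² + 11759/2) = √(36 + 11759/2) = √(11831/2) = √23662/2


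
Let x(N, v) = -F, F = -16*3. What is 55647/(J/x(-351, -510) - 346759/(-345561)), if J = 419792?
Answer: 19229432967/3022508078 ≈ 6.3621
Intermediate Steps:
F = -48
x(N, v) = 48 (x(N, v) = -1*(-48) = 48)
55647/(J/x(-351, -510) - 346759/(-345561)) = 55647/(419792/48 - 346759/(-345561)) = 55647/(419792*(1/48) - 346759*(-1/345561)) = 55647/(26237/3 + 346759/345561) = 55647/(3022508078/345561) = 55647*(345561/3022508078) = 19229432967/3022508078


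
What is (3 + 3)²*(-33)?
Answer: -1188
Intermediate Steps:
(3 + 3)²*(-33) = 6²*(-33) = 36*(-33) = -1188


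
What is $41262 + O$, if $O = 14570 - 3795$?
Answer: $52037$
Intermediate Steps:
$O = 10775$ ($O = 14570 - 3795 = 10775$)
$41262 + O = 41262 + 10775 = 52037$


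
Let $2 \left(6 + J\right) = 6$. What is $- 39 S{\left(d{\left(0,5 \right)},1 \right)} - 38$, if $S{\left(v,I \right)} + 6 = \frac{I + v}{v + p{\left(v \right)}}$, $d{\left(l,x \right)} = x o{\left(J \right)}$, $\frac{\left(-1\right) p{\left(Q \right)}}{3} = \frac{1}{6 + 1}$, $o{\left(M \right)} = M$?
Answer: $\frac{2891}{18} \approx 160.61$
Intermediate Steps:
$J = -3$ ($J = -6 + \frac{1}{2} \cdot 6 = -6 + 3 = -3$)
$p{\left(Q \right)} = - \frac{3}{7}$ ($p{\left(Q \right)} = - \frac{3}{6 + 1} = - \frac{3}{7}$)
$d{\left(l,x \right)} = - 3 x$ ($d{\left(l,x \right)} = x \left(-3\right) = - 3 x$)
$S{\left(v,I \right)} = -6 + \frac{I + v}{- \frac{3}{7} + v}$ ($S{\left(v,I \right)} = -6 + \frac{I + v}{v - \frac{3}{7}} = -6 + \frac{I + v}{- \frac{3}{7} + v}$)
$- 39 S{\left(d{\left(0,5 \right)},1 \right)} - 38 = - 39 \frac{18 - 35 \left(\left(-3\right) 5\right) + 7 \cdot 1}{-3 + 7 \left(\left(-3\right) 5\right)} - 38 = - 39 \frac{18 - -525 + 7}{-3 + 7 \left(-15\right)} - 38 = - 39 \frac{18 + 525 + 7}{-3 - 105} - 38 = - 39 \frac{1}{-108} \cdot 550 - 38 = - 39 \left(\left(- \frac{1}{108}\right) 550\right) - 38 = \left(-39\right) \left(- \frac{275}{54}\right) - 38 = \frac{3575}{18} - 38 = \frac{2891}{18}$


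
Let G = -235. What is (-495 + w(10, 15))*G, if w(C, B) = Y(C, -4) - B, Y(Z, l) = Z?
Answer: 117500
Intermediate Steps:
w(C, B) = C - B
(-495 + w(10, 15))*G = (-495 + (10 - 1*15))*(-235) = (-495 + (10 - 15))*(-235) = (-495 - 5)*(-235) = -500*(-235) = 117500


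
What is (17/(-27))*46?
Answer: -782/27 ≈ -28.963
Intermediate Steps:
(17/(-27))*46 = (17*(-1/27))*46 = -17/27*46 = -782/27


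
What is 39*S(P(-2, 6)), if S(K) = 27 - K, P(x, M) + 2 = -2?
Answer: 1209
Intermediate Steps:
P(x, M) = -4 (P(x, M) = -2 - 2 = -4)
39*S(P(-2, 6)) = 39*(27 - 1*(-4)) = 39*(27 + 4) = 39*31 = 1209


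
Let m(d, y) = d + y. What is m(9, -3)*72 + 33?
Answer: 465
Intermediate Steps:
m(9, -3)*72 + 33 = (9 - 3)*72 + 33 = 6*72 + 33 = 432 + 33 = 465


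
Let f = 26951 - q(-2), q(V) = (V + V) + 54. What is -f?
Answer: -26901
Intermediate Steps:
q(V) = 54 + 2*V (q(V) = 2*V + 54 = 54 + 2*V)
f = 26901 (f = 26951 - (54 + 2*(-2)) = 26951 - (54 - 4) = 26951 - 1*50 = 26951 - 50 = 26901)
-f = -1*26901 = -26901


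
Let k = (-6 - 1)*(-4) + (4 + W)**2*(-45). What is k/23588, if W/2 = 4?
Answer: -1613/5897 ≈ -0.27353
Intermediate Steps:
W = 8 (W = 2*4 = 8)
k = -6452 (k = (-6 - 1)*(-4) + (4 + 8)**2*(-45) = -7*(-4) + 12**2*(-45) = 28 + 144*(-45) = 28 - 6480 = -6452)
k/23588 = -6452/23588 = -6452*1/23588 = -1613/5897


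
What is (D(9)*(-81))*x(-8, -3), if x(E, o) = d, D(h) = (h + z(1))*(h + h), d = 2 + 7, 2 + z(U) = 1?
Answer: -104976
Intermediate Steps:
z(U) = -1 (z(U) = -2 + 1 = -1)
d = 9
D(h) = 2*h*(-1 + h) (D(h) = (h - 1)*(h + h) = (-1 + h)*(2*h) = 2*h*(-1 + h))
x(E, o) = 9
(D(9)*(-81))*x(-8, -3) = ((2*9*(-1 + 9))*(-81))*9 = ((2*9*8)*(-81))*9 = (144*(-81))*9 = -11664*9 = -104976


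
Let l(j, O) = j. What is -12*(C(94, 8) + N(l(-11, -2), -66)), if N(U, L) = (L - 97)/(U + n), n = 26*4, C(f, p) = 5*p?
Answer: -14228/31 ≈ -458.97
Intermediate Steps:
n = 104
N(U, L) = (-97 + L)/(104 + U) (N(U, L) = (L - 97)/(U + 104) = (-97 + L)/(104 + U))
-12*(C(94, 8) + N(l(-11, -2), -66)) = -12*(5*8 + (-97 - 66)/(104 - 11)) = -12*(40 - 163/93) = -12*3557/93 = -14228/31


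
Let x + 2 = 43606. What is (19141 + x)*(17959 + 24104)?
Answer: 2639242935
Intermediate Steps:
x = 43604 (x = -2 + 43606 = 43604)
(19141 + x)*(17959 + 24104) = (19141 + 43604)*(17959 + 24104) = 62745*42063 = 2639242935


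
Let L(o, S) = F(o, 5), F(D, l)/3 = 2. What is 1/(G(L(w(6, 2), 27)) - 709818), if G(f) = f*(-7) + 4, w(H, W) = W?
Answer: -1/709856 ≈ -1.4087e-6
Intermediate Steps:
F(D, l) = 6 (F(D, l) = 3*2 = 6)
L(o, S) = 6
G(f) = 4 - 7*f (G(f) = -7*f + 4 = 4 - 7*f)
1/(G(L(w(6, 2), 27)) - 709818) = 1/((4 - 7*6) - 709818) = 1/((4 - 42) - 709818) = 1/(-38 - 709818) = 1/(-709856) = -1/709856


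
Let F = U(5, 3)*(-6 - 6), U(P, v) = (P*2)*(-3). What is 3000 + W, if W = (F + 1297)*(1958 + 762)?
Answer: 4510040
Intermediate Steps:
U(P, v) = -6*P (U(P, v) = (2*P)*(-3) = -6*P)
F = 360 (F = (-6*5)*(-6 - 6) = -30*(-12) = 360)
W = 4507040 (W = (360 + 1297)*(1958 + 762) = 1657*2720 = 4507040)
3000 + W = 3000 + 4507040 = 4510040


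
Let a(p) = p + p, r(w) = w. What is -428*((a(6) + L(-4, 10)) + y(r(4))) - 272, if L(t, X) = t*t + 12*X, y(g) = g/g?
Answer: -64044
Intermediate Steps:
y(g) = 1
L(t, X) = t² + 12*X
a(p) = 2*p
-428*((a(6) + L(-4, 10)) + y(r(4))) - 272 = -428*((2*6 + ((-4)² + 12*10)) + 1) - 272 = -428*((12 + (16 + 120)) + 1) - 272 = -428*((12 + 136) + 1) - 272 = -428*(148 + 1) - 272 = -428*149 - 272 = -63772 - 272 = -64044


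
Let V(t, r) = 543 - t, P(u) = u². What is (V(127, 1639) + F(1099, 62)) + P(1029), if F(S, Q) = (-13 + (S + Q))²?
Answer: 2377161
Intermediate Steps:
F(S, Q) = (-13 + Q + S)² (F(S, Q) = (-13 + (Q + S))² = (-13 + Q + S)²)
(V(127, 1639) + F(1099, 62)) + P(1029) = ((543 - 1*127) + (-13 + 62 + 1099)²) + 1029² = ((543 - 127) + 1148²) + 1058841 = (416 + 1317904) + 1058841 = 1318320 + 1058841 = 2377161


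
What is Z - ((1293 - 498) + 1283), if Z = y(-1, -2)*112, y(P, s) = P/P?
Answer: -1966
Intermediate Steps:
y(P, s) = 1
Z = 112 (Z = 1*112 = 112)
Z - ((1293 - 498) + 1283) = 112 - ((1293 - 498) + 1283) = 112 - (795 + 1283) = 112 - 1*2078 = 112 - 2078 = -1966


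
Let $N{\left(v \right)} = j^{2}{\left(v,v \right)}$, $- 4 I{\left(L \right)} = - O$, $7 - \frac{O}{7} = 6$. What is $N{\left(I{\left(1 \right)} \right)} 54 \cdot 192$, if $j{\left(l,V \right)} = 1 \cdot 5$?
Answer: $259200$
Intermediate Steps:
$O = 7$ ($O = 49 - 42 = 7$)
$j{\left(l,V \right)} = 5$
$I{\left(L \right)} = \frac{7}{4}$ ($I{\left(L \right)} = - \frac{\left(-1\right) 7}{4} = \left(- \frac{1}{4}\right) \left(-7\right) = \frac{7}{4}$)
$N{\left(v \right)} = 25$ ($N{\left(v \right)} = 5^{2} = 25$)
$N{\left(I{\left(1 \right)} \right)} 54 \cdot 192 = 25 \cdot 54 \cdot 192 = 1350 \cdot 192 = 259200$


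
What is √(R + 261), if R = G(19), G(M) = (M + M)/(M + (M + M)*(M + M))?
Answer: √1547623/77 ≈ 16.156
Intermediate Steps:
G(M) = 2*M/(M + 4*M²) (G(M) = (2*M)/(M + (2*M)*(2*M)) = (2*M)/(M + 4*M²) = 2*M/(M + 4*M²))
R = 2/77 (R = 2/(1 + 4*19) = 2/(1 + 76) = 2/77 ≈ 0.025974)
√(R + 261) = √(2/77 + 261) = √(20099/77) = √1547623/77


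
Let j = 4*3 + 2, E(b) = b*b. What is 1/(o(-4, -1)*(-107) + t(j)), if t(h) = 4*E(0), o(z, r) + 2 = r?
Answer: 1/321 ≈ 0.0031153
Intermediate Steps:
o(z, r) = -2 + r
E(b) = b²
j = 14 (j = 12 + 2 = 14)
t(h) = 0 (t(h) = 4*0² = 4*0 = 0)
1/(o(-4, -1)*(-107) + t(j)) = 1/((-2 - 1)*(-107) + 0) = 1/(-3*(-107) + 0) = 1/(321 + 0) = 1/321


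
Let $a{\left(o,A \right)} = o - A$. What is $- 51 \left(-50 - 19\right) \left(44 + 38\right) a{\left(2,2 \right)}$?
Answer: $0$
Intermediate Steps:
$- 51 \left(-50 - 19\right) \left(44 + 38\right) a{\left(2,2 \right)} = - 51 \left(-50 - 19\right) \left(44 + 38\right) \left(2 - 2\right) = - 51 \left(\left(-69\right) 82\right) \left(2 - 2\right) = \left(-51\right) \left(-5658\right) 0 = 288558 \cdot 0 = 0$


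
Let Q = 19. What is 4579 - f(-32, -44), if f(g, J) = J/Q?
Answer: 87045/19 ≈ 4581.3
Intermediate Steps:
f(g, J) = J/19
4579 - f(-32, -44) = 4579 - (-44)/19 = 4579 - 1*(-44/19) = 4579 + 44/19 = 87045/19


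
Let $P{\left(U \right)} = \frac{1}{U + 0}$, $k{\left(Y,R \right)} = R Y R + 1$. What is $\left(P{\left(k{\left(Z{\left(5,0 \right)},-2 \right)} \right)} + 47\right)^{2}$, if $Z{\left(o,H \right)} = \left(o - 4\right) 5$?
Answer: $\frac{976144}{441} \approx 2213.5$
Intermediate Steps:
$Z{\left(o,H \right)} = -20 + 5 o$ ($Z{\left(o,H \right)} = \left(-4 + o\right) 5 = -20 + 5 o$)
$k{\left(Y,R \right)} = 1 + Y R^{2}$ ($k{\left(Y,R \right)} = Y R^{2} + 1 = 1 + Y R^{2}$)
$P{\left(U \right)} = \frac{1}{U}$
$\left(P{\left(k{\left(Z{\left(5,0 \right)},-2 \right)} \right)} + 47\right)^{2} = \left(\frac{1}{1 + \left(-20 + 5 \cdot 5\right) \left(-2\right)^{2}} + 47\right)^{2} = \left(\frac{1}{1 + \left(-20 + 25\right) 4} + 47\right)^{2} = \left(\frac{1}{1 + 5 \cdot 4} + 47\right)^{2} = \left(\frac{1}{1 + 20} + 47\right)^{2} = \left(\frac{1}{21} + 47\right)^{2} = \left(\frac{988}{21}\right)^{2} = \frac{976144}{441}$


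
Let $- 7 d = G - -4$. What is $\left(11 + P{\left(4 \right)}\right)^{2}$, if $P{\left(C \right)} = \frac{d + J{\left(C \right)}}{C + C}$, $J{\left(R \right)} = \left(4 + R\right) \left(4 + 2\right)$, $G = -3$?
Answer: $\frac{904401}{3136} \approx 288.39$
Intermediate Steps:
$J{\left(R \right)} = 24 + 6 R$ ($J{\left(R \right)} = \left(4 + R\right) 6 = 24 + 6 R$)
$d = - \frac{1}{7}$ ($d = - \frac{-3 - -4}{7} = - \frac{-3 + 4}{7} = \left(- \frac{1}{7}\right) 1 = - \frac{1}{7} \approx -0.14286$)
$P{\left(C \right)} = \frac{\frac{167}{7} + 6 C}{2 C}$ ($P{\left(C \right)} = \frac{- \frac{1}{7} + \left(24 + 6 C\right)}{C + C} = \frac{\frac{167}{7} + 6 C}{2 C}$)
$\left(11 + P{\left(4 \right)}\right)^{2} = \left(11 + \left(3 + \frac{167}{14 \cdot 4}\right)\right)^{2} = \left(11 + \left(3 + \frac{167}{14} \cdot \frac{1}{4}\right)\right)^{2} = \left(11 + \left(3 + \frac{167}{56}\right)\right)^{2} = \left(11 + \frac{335}{56}\right)^{2} = \left(\frac{951}{56}\right)^{2} = \frac{904401}{3136}$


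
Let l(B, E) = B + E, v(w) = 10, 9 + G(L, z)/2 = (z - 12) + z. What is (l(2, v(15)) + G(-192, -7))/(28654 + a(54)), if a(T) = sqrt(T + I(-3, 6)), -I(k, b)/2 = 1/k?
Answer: -1246449/615788746 + 29*sqrt(123)/615788746 ≈ -0.0020236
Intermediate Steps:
G(L, z) = -42 + 4*z (G(L, z) = -18 + 2*((z - 12) + z) = -18 + 2*((-12 + z) + z) = -18 + 2*(-12 + 2*z) = -18 + (-24 + 4*z) = -42 + 4*z)
I(k, b) = -2/k
a(T) = sqrt(2/3 + T) (a(T) = sqrt(T - 2/(-3)) = sqrt(T - 2*(-1/3)) = sqrt(T + 2/3) = sqrt(2/3 + T))
(l(2, v(15)) + G(-192, -7))/(28654 + a(54)) = ((2 + 10) + (-42 + 4*(-7)))/(28654 + sqrt(6 + 9*54)/3) = (12 + (-42 - 28))/(28654 + sqrt(6 + 486)/3) = (12 - 70)/(28654 + sqrt(492)/3) = -58/(28654 + (2*sqrt(123))/3) = -58/(28654 + 2*sqrt(123)/3)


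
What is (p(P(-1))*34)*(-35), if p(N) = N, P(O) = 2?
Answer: -2380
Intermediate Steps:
(p(P(-1))*34)*(-35) = (2*34)*(-35) = 68*(-35) = -2380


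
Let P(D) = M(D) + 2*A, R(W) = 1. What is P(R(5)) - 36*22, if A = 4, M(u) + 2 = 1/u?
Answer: -785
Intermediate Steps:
M(u) = -2 + 1/u
P(D) = 6 + 1/D (P(D) = (-2 + 1/D) + 2*4 = (-2 + 1/D) + 8 = 6 + 1/D)
P(R(5)) - 36*22 = (6 + 1/1) - 36*22 = (6 + 1) - 792 = 7 - 792 = -785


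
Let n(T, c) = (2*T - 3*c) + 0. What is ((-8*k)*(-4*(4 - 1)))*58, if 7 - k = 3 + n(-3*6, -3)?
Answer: 172608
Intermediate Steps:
n(T, c) = -3*c + 2*T (n(T, c) = (-3*c + 2*T) + 0 = -3*c + 2*T)
k = 31 (k = 7 - (3 + (-3*(-3) + 2*(-3*6))) = 7 - (3 + (9 + 2*(-18))) = 7 - (3 + (9 - 36)) = 7 - (3 - 27) = 7 - 1*(-24) = 7 + 24 = 31)
((-8*k)*(-4*(4 - 1)))*58 = ((-8*31)*(-4*(4 - 1)))*58 = -(-992)*3*58 = -248*(-12)*58 = 2976*58 = 172608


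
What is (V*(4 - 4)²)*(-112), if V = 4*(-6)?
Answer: 0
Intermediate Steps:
V = -24
(V*(4 - 4)²)*(-112) = -24*(4 - 4)²*(-112) = -24*0²*(-112) = -24*0*(-112) = 0*(-112) = 0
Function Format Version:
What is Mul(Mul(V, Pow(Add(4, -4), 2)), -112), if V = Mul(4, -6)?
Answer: 0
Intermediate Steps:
V = -24
Mul(Mul(V, Pow(Add(4, -4), 2)), -112) = Mul(Mul(-24, Pow(Add(4, -4), 2)), -112) = Mul(Mul(-24, Pow(0, 2)), -112) = Mul(Mul(-24, 0), -112) = Mul(0, -112) = 0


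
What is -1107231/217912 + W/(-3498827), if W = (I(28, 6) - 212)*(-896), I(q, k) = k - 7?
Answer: -3915597787413/762436389224 ≈ -5.1356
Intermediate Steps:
I(q, k) = -7 + k
W = 190848 (W = ((-7 + 6) - 212)*(-896) = (-1 - 212)*(-896) = -213*(-896) = 190848)
-1107231/217912 + W/(-3498827) = -1107231/217912 + 190848/(-3498827) = -1107231*1/217912 + 190848*(-1/3498827) = -1107231/217912 - 190848/3498827 = -3915597787413/762436389224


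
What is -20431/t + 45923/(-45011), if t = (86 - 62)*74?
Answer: -52693631/4207344 ≈ -12.524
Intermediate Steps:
t = 1776 (t = 24*74 = 1776)
-20431/t + 45923/(-45011) = -20431/1776 + 45923/(-45011) = -20431*1/1776 + 45923*(-1/45011) = -20431/1776 - 2417/2369 = -52693631/4207344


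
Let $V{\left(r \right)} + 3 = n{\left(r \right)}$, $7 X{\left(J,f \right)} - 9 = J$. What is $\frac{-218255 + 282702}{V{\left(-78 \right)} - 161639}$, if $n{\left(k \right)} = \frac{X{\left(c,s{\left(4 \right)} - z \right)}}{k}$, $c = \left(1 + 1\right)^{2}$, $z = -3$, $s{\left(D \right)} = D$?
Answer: $- \frac{2706774}{6788965} \approx -0.3987$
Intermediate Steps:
$c = 4$ ($c = 2^{2} = 4$)
$X{\left(J,f \right)} = \frac{9}{7} + \frac{J}{7}$
$n{\left(k \right)} = \frac{13}{7 k}$ ($n{\left(k \right)} = \frac{\frac{9}{7} + \frac{1}{7} \cdot 4}{k} = \frac{\frac{9}{7} + \frac{4}{7}}{k} = \frac{13}{7 k}$)
$V{\left(r \right)} = -3 + \frac{13}{7 r}$
$\frac{-218255 + 282702}{V{\left(-78 \right)} - 161639} = \frac{-218255 + 282702}{\left(-3 + \frac{13}{7 \left(-78\right)}\right) - 161639} = \frac{64447}{\left(-3 + \frac{13}{7} \left(- \frac{1}{78}\right)\right) - 161639} = \frac{64447}{\left(-3 - \frac{1}{42}\right) - 161639} = \frac{64447}{- \frac{127}{42} - 161639} = \frac{64447}{- \frac{6788965}{42}} = 64447 \left(- \frac{42}{6788965}\right) = - \frac{2706774}{6788965}$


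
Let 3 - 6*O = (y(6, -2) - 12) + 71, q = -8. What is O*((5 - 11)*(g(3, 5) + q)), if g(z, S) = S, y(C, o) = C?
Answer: -186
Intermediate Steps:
O = -31/3 (O = 1/2 - ((6 - 12) + 71)/6 = 1/2 - (-6 + 71)/6 = 1/2 - 1/6*65 = 1/2 - 65/6 = -31/3 ≈ -10.333)
O*((5 - 11)*(g(3, 5) + q)) = -31*(5 - 11)*(5 - 8)/3 = -(-62)*(-3) = -31/3*18 = -186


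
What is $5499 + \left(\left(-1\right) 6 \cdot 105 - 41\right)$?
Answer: $4828$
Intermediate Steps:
$5499 + \left(\left(-1\right) 6 \cdot 105 - 41\right) = 5499 - 671 = 4828$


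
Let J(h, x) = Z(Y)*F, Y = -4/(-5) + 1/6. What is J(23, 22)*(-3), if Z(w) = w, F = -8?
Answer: 116/5 ≈ 23.200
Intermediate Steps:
Y = 29/30 (Y = -4*(-⅕) + 1*(⅙) = ⅘ + ⅙ = 29/30 ≈ 0.96667)
J(h, x) = -116/15 (J(h, x) = (29/30)*(-8) = -116/15)
J(23, 22)*(-3) = -116/15*(-3) = 116/5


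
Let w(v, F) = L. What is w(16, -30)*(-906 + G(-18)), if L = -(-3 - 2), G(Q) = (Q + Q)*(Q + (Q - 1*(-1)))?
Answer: 1770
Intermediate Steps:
G(Q) = 2*Q*(1 + 2*Q) (G(Q) = (2*Q)*(Q + (Q + 1)) = (2*Q)*(Q + (1 + Q)) = (2*Q)*(1 + 2*Q) = 2*Q*(1 + 2*Q))
L = 5 (L = -1*(-5) = 5)
w(v, F) = 5
w(16, -30)*(-906 + G(-18)) = 5*(-906 + 2*(-18)*(1 + 2*(-18))) = 5*(-906 + 2*(-18)*(1 - 36)) = 5*(-906 + 2*(-18)*(-35)) = 5*(-906 + 1260) = 5*354 = 1770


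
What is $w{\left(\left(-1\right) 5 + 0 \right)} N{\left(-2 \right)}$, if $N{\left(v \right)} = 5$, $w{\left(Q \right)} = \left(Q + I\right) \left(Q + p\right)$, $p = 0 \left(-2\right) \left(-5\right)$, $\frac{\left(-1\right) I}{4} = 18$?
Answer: $1925$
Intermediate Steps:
$I = -72$ ($I = \left(-4\right) 18 = -72$)
$p = 0$ ($p = 0 \left(-5\right) = 0$)
$w{\left(Q \right)} = Q \left(-72 + Q\right)$ ($w{\left(Q \right)} = \left(Q - 72\right) \left(Q + 0\right) = \left(-72 + Q\right) Q = Q \left(-72 + Q\right)$)
$w{\left(\left(-1\right) 5 + 0 \right)} N{\left(-2 \right)} = \left(\left(-1\right) 5 + 0\right) \left(-72 + \left(\left(-1\right) 5 + 0\right)\right) 5 = \left(-5 + 0\right) \left(-72 + \left(-5 + 0\right)\right) 5 = - 5 \left(-72 - 5\right) 5 = \left(-5\right) \left(-77\right) 5 = 385 \cdot 5 = 1925$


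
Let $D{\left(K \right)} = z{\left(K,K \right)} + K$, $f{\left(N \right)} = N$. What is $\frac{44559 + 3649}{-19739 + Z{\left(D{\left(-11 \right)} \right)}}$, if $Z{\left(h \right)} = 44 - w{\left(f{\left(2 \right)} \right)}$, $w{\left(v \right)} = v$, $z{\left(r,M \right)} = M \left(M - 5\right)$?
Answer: $- \frac{48208}{19697} \approx -2.4475$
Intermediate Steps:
$z{\left(r,M \right)} = M \left(-5 + M\right)$
$D{\left(K \right)} = K + K \left(-5 + K\right)$ ($D{\left(K \right)} = K \left(-5 + K\right) + K = K + K \left(-5 + K\right)$)
$Z{\left(h \right)} = 42$ ($Z{\left(h \right)} = 44 - 2 = 42$)
$\frac{44559 + 3649}{-19739 + Z{\left(D{\left(-11 \right)} \right)}} = \frac{44559 + 3649}{-19739 + 42} = \frac{48208}{-19697} = 48208 \left(- \frac{1}{19697}\right) = - \frac{48208}{19697}$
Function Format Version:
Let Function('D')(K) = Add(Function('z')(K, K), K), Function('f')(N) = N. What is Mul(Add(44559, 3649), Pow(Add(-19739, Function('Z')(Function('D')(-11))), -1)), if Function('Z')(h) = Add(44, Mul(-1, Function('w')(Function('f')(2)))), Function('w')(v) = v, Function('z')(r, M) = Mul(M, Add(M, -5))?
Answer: Rational(-48208, 19697) ≈ -2.4475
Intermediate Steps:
Function('z')(r, M) = Mul(M, Add(-5, M))
Function('D')(K) = Add(K, Mul(K, Add(-5, K))) (Function('D')(K) = Add(Mul(K, Add(-5, K)), K) = Add(K, Mul(K, Add(-5, K))))
Function('Z')(h) = 42 (Function('Z')(h) = Add(44, Mul(-1, 2)) = Add(44, -2) = 42)
Mul(Add(44559, 3649), Pow(Add(-19739, Function('Z')(Function('D')(-11))), -1)) = Mul(Add(44559, 3649), Pow(Add(-19739, 42), -1)) = Mul(48208, Pow(-19697, -1)) = Mul(48208, Rational(-1, 19697)) = Rational(-48208, 19697)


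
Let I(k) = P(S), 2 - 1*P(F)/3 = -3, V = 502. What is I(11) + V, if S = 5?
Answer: 517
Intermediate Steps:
P(F) = 15 (P(F) = 6 - 3*(-3) = 6 + 9 = 15)
I(k) = 15
I(11) + V = 15 + 502 = 517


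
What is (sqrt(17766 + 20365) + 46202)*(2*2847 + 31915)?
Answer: 1737611018 + 37609*sqrt(38131) ≈ 1.7450e+9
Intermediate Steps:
(sqrt(17766 + 20365) + 46202)*(2*2847 + 31915) = (sqrt(38131) + 46202)*(5694 + 31915) = (46202 + sqrt(38131))*37609 = 1737611018 + 37609*sqrt(38131)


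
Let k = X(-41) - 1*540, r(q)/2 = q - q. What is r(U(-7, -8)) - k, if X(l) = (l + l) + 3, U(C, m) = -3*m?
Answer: 619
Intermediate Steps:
r(q) = 0 (r(q) = 2*(q - q) = 2*0 = 0)
X(l) = 3 + 2*l (X(l) = 2*l + 3 = 3 + 2*l)
k = -619 (k = (3 + 2*(-41)) - 1*540 = (3 - 82) - 540 = -79 - 540 = -619)
r(U(-7, -8)) - k = 0 - 1*(-619) = 0 + 619 = 619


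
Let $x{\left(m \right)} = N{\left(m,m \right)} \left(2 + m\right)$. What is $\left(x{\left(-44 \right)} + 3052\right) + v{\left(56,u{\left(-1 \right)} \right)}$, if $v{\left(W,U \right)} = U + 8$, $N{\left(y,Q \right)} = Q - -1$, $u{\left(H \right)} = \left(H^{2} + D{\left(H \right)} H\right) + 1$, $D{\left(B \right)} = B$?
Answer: $4869$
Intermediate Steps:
$u{\left(H \right)} = 1 + 2 H^{2}$ ($u{\left(H \right)} = \left(H^{2} + H H\right) + 1 = \left(H^{2} + H^{2}\right) + 1 = 2 H^{2} + 1 = 1 + 2 H^{2}$)
$N{\left(y,Q \right)} = 1 + Q$ ($N{\left(y,Q \right)} = Q + 1 = 1 + Q$)
$v{\left(W,U \right)} = 8 + U$
$x{\left(m \right)} = \left(1 + m\right) \left(2 + m\right)$
$\left(x{\left(-44 \right)} + 3052\right) + v{\left(56,u{\left(-1 \right)} \right)} = \left(\left(1 - 44\right) \left(2 - 44\right) + 3052\right) + \left(8 + \left(1 + 2 \left(-1\right)^{2}\right)\right) = \left(\left(-43\right) \left(-42\right) + 3052\right) + \left(8 + \left(1 + 2 \cdot 1\right)\right) = \left(1806 + 3052\right) + \left(8 + \left(1 + 2\right)\right) = 4858 + \left(8 + 3\right) = 4858 + 11 = 4869$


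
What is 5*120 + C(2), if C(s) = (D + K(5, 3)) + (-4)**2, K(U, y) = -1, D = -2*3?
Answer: 609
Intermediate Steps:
D = -6
C(s) = 9 (C(s) = (-6 - 1) + (-4)**2 = -7 + 16 = 9)
5*120 + C(2) = 5*120 + 9 = 600 + 9 = 609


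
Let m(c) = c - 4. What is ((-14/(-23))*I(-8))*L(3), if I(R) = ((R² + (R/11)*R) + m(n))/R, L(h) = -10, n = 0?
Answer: 12670/253 ≈ 50.079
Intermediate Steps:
m(c) = -4 + c
I(R) = (-4 + 12*R²/11)/R (I(R) = ((R² + (R/11)*R) + (-4 + 0))/R = ((R² + (R*(1/11))*R) - 4)/R = ((R² + (R/11)*R) - 4)/R = ((R² + R²/11) - 4)/R = (12*R²/11 - 4)/R = (-4 + 12*R²/11)/R)
((-14/(-23))*I(-8))*L(3) = ((-14/(-23))*(-4/(-8) + (12/11)*(-8)))*(-10) = ((-14*(-1/23))*(-4*(-⅛) - 96/11))*(-10) = (14*(½ - 96/11)/23)*(-10) = ((14/23)*(-181/22))*(-10) = -1267/253*(-10) = 12670/253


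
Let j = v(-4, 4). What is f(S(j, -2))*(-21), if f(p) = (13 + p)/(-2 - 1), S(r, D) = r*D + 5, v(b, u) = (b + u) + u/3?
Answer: 322/3 ≈ 107.33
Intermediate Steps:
v(b, u) = b + 4*u/3 (v(b, u) = (b + u) + u*(⅓) = (b + u) + u/3 = b + 4*u/3)
j = 4/3 (j = -4 + (4/3)*4 = -4 + 16/3 = 4/3 ≈ 1.3333)
S(r, D) = 5 + D*r (S(r, D) = D*r + 5 = 5 + D*r)
f(p) = -13/3 - p/3 (f(p) = (13 + p)/(-3) = (13 + p)*(-⅓) = -13/3 - p/3)
f(S(j, -2))*(-21) = (-13/3 - (5 - 2*4/3)/3)*(-21) = (-13/3 - (5 - 8/3)/3)*(-21) = (-13/3 - ⅓*7/3)*(-21) = (-13/3 - 7/9)*(-21) = -46/9*(-21) = 322/3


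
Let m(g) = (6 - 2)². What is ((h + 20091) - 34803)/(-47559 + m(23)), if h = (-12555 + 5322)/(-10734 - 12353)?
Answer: 339648711/1097625241 ≈ 0.30944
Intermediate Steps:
m(g) = 16 (m(g) = 4² = 16)
h = 7233/23087 (h = -7233/(-23087) = -7233*(-1/23087) = 7233/23087 ≈ 0.31329)
((h + 20091) - 34803)/(-47559 + m(23)) = ((7233/23087 + 20091) - 34803)/(-47559 + 16) = (463848150/23087 - 34803)/(-47543) = -339648711/23087*(-1/47543) = 339648711/1097625241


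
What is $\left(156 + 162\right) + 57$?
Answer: $375$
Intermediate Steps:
$\left(156 + 162\right) + 57 = 318 + 57 = 375$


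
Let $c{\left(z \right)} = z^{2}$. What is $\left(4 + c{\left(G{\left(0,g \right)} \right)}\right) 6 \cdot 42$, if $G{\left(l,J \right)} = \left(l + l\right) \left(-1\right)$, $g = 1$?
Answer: $1008$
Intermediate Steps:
$G{\left(l,J \right)} = - 2 l$ ($G{\left(l,J \right)} = 2 l \left(-1\right) = - 2 l$)
$\left(4 + c{\left(G{\left(0,g \right)} \right)}\right) 6 \cdot 42 = \left(4 + \left(\left(-2\right) 0\right)^{2}\right) 6 \cdot 42 = \left(4 + 0^{2}\right) 6 \cdot 42 = \left(4 + 0\right) 6 \cdot 42 = 4 \cdot 6 \cdot 42 = 24 \cdot 42 = 1008$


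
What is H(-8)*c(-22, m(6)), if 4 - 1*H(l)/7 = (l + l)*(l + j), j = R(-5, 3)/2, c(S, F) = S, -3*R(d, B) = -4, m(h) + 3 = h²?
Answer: 52360/3 ≈ 17453.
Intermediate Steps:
m(h) = -3 + h²
R(d, B) = 4/3 (R(d, B) = -⅓*(-4) = 4/3)
j = ⅔ (j = (4/3)/2 = (4/3)*(½) = ⅔ ≈ 0.66667)
H(l) = 28 - 14*l*(⅔ + l) (H(l) = 28 - 7*(l + l)*(l + ⅔) = 28 - 7*2*l*(⅔ + l) = 28 - 14*l*(⅔ + l))
H(-8)*c(-22, m(6)) = (28 - 14*(-8)² - 28/3*(-8))*(-22) = (28 - 14*64 + 224/3)*(-22) = (28 - 896 + 224/3)*(-22) = -2380/3*(-22) = 52360/3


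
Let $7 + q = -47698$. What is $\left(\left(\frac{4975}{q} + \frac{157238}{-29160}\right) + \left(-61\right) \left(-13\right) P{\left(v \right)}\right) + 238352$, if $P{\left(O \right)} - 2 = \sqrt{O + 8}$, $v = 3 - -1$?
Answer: $\frac{33376477906661}{139107780} + 1586 \sqrt{3} \approx 2.4268 \cdot 10^{5}$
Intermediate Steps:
$q = -47705$ ($q = -7 - 47698 = -47705$)
$v = 4$ ($v = 3 + 1 = 4$)
$P{\left(O \right)} = 2 + \sqrt{8 + O}$ ($P{\left(O \right)} = 2 + \sqrt{O + 8} = 2 + \sqrt{8 + O}$)
$\left(\left(\frac{4975}{q} + \frac{157238}{-29160}\right) + \left(-61\right) \left(-13\right) P{\left(v \right)}\right) + 238352 = \left(\left(\frac{4975}{-47705} + \frac{157238}{-29160}\right) + \left(-61\right) \left(-13\right) \left(2 + \sqrt{8 + 4}\right)\right) + 238352 = \left(\left(4975 \left(- \frac{1}{47705}\right) + 157238 \left(- \frac{1}{29160}\right)\right) + 793 \left(2 + \sqrt{12}\right)\right) + 238352 = \left(\left(- \frac{995}{9541} - \frac{78619}{14580}\right) + 793 \left(2 + 2 \sqrt{3}\right)\right) + 238352 = \left(- \frac{764610979}{139107780} + \left(1586 + 1586 \sqrt{3}\right)\right) + 238352 = \left(\frac{219860328101}{139107780} + 1586 \sqrt{3}\right) + 238352 = \frac{33376477906661}{139107780} + 1586 \sqrt{3}$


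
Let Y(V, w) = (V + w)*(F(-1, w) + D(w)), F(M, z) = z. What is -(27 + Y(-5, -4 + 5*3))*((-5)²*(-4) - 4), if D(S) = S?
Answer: 16536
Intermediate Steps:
Y(V, w) = 2*w*(V + w) (Y(V, w) = (V + w)*(w + w) = (V + w)*(2*w) = 2*w*(V + w))
-(27 + Y(-5, -4 + 5*3))*((-5)²*(-4) - 4) = -(27 + 2*(-4 + 5*3)*(-5 + (-4 + 5*3)))*((-5)²*(-4) - 4) = -(27 + 2*(-4 + 15)*(-5 + (-4 + 15)))*(25*(-4) - 4) = -(27 + 2*11*(-5 + 11))*(-100 - 4) = -(27 + 2*11*6)*(-104) = -(27 + 132)*(-104) = -159*(-104) = -1*(-16536) = 16536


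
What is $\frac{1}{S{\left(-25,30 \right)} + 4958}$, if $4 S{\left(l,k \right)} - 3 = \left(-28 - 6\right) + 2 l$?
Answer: $\frac{4}{19751} \approx 0.00020252$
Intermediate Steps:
$S{\left(l,k \right)} = - \frac{31}{4} + \frac{l}{2}$ ($S{\left(l,k \right)} = \frac{3}{4} + \frac{\left(-28 - 6\right) + 2 l}{4} = \frac{3}{4} + \frac{-34 + 2 l}{4} = \frac{3}{4} + \left(- \frac{17}{2} + \frac{l}{2}\right) = - \frac{31}{4} + \frac{l}{2}$)
$\frac{1}{S{\left(-25,30 \right)} + 4958} = \frac{1}{\left(- \frac{31}{4} + \frac{1}{2} \left(-25\right)\right) + 4958} = \frac{1}{\left(- \frac{31}{4} - \frac{25}{2}\right) + 4958} = \frac{1}{- \frac{81}{4} + 4958} = \frac{1}{\frac{19751}{4}} = \frac{4}{19751}$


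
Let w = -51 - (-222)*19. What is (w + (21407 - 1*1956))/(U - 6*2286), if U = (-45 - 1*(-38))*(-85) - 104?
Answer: -23618/13225 ≈ -1.7859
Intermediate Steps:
U = 491 (U = (-45 + 38)*(-85) - 104 = -7*(-85) - 104 = 595 - 104 = 491)
w = 4167 (w = -51 - 111*(-38) = -51 + 4218 = 4167)
(w + (21407 - 1*1956))/(U - 6*2286) = (4167 + (21407 - 1*1956))/(491 - 6*2286) = (4167 + (21407 - 1956))/(491 - 13716) = (4167 + 19451)/(-13225) = 23618*(-1/13225) = -23618/13225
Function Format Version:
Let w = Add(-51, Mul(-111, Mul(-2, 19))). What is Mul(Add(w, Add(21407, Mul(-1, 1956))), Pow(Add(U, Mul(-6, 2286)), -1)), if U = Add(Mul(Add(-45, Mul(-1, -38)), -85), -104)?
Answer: Rational(-23618, 13225) ≈ -1.7859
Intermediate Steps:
U = 491 (U = Add(Mul(Add(-45, 38), -85), -104) = Add(Mul(-7, -85), -104) = Add(595, -104) = 491)
w = 4167 (w = Add(-51, Mul(-111, -38)) = Add(-51, 4218) = 4167)
Mul(Add(w, Add(21407, Mul(-1, 1956))), Pow(Add(U, Mul(-6, 2286)), -1)) = Mul(Add(4167, Add(21407, Mul(-1, 1956))), Pow(Add(491, Mul(-6, 2286)), -1)) = Mul(Add(4167, Add(21407, -1956)), Pow(Add(491, -13716), -1)) = Mul(Add(4167, 19451), Pow(-13225, -1)) = Mul(23618, Rational(-1, 13225)) = Rational(-23618, 13225)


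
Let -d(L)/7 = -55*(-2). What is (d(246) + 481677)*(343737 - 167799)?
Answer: 84609815766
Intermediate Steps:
d(L) = -770 (d(L) = -(-385)*(-2) = -7*110 = -770)
(d(246) + 481677)*(343737 - 167799) = (-770 + 481677)*(343737 - 167799) = 480907*175938 = 84609815766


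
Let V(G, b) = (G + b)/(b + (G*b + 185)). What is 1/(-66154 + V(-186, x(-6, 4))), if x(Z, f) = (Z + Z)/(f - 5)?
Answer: -2035/134623216 ≈ -1.5116e-5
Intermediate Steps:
x(Z, f) = 2*Z/(-5 + f) (x(Z, f) = (2*Z)/(-5 + f) = 2*Z/(-5 + f))
V(G, b) = (G + b)/(185 + b + G*b) (V(G, b) = (G + b)/(b + (185 + G*b)) = (G + b)/(185 + b + G*b))
1/(-66154 + V(-186, x(-6, 4))) = 1/(-66154 + (-186 + 2*(-6)/(-5 + 4))/(185 + 2*(-6)/(-5 + 4) - 372*(-6)/(-5 + 4))) = 1/(-66154 + (-186 + 2*(-6)/(-1))/(185 + 2*(-6)/(-1) - 372*(-6)/(-1))) = 1/(-66154 + (-186 + 2*(-6)*(-1))/(185 + 2*(-6)*(-1) - 372*(-6)*(-1))) = 1/(-66154 + (-186 + 12)/(185 + 12 - 186*12)) = 1/(-66154 - 174/(185 + 12 - 2232)) = 1/(-66154 - 174/(-2035)) = 1/(-66154 - 1/2035*(-174)) = 1/(-66154 + 174/2035) = 1/(-134623216/2035) = -2035/134623216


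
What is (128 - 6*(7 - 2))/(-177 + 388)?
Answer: 98/211 ≈ 0.46446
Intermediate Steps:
(128 - 6*(7 - 2))/(-177 + 388) = (128 - 6*5)/211 = (128 - 30)*(1/211) = 98*(1/211) = 98/211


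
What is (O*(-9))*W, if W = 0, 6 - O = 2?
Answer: 0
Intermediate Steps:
O = 4 (O = 6 - 1*2 = 6 - 2 = 4)
(O*(-9))*W = (4*(-9))*0 = -36*0 = 0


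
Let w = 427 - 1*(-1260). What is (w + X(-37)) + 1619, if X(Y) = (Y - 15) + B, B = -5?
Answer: 3249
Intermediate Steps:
X(Y) = -20 + Y (X(Y) = (Y - 15) - 5 = (-15 + Y) - 5 = -20 + Y)
w = 1687 (w = 427 + 1260 = 1687)
(w + X(-37)) + 1619 = (1687 + (-20 - 37)) + 1619 = (1687 - 57) + 1619 = 1630 + 1619 = 3249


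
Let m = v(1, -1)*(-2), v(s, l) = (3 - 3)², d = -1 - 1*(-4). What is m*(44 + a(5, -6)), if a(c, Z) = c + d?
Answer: 0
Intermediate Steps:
d = 3 (d = -1 + 4 = 3)
v(s, l) = 0 (v(s, l) = 0² = 0)
m = 0 (m = 0*(-2) = 0)
a(c, Z) = 3 + c (a(c, Z) = c + 3 = 3 + c)
m*(44 + a(5, -6)) = 0*(44 + (3 + 5)) = 0*(44 + 8) = 0*52 = 0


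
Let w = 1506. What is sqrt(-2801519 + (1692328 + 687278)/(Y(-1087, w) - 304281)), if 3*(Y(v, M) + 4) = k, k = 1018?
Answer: I*sqrt(2329320277791018977)/911837 ≈ 1673.8*I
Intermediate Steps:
Y(v, M) = 1006/3 (Y(v, M) = -4 + (1/3)*1018 = -4 + 1018/3 = 1006/3)
sqrt(-2801519 + (1692328 + 687278)/(Y(-1087, w) - 304281)) = sqrt(-2801519 + (1692328 + 687278)/(1006/3 - 304281)) = sqrt(-2801519 + 2379606/(-911837/3)) = sqrt(-2801519 + 2379606*(-3/911837)) = sqrt(-2801519 - 7138818/911837) = sqrt(-2554535819221/911837) = I*sqrt(2329320277791018977)/911837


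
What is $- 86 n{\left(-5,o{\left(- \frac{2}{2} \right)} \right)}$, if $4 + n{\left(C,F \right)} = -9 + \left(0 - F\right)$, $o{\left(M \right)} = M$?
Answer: $1032$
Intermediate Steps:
$n{\left(C,F \right)} = -13 - F$ ($n{\left(C,F \right)} = -4 + \left(-9 + \left(0 - F\right)\right) = -4 - \left(9 + F\right) = -13 - F$)
$- 86 n{\left(-5,o{\left(- \frac{2}{2} \right)} \right)} = - 86 \left(-13 - - \frac{2}{2}\right) = - 86 \left(-13 - \left(-2\right) \frac{1}{2}\right) = - 86 \left(-13 - -1\right) = - 86 \left(-13 + 1\right) = \left(-86\right) \left(-12\right) = 1032$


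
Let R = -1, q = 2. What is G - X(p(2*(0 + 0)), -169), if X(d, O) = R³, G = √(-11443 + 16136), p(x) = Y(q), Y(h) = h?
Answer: 1 + 19*√13 ≈ 69.505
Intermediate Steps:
p(x) = 2
G = 19*√13 (G = √4693 = 19*√13 ≈ 68.505)
X(d, O) = -1 (X(d, O) = (-1)³ = -1)
G - X(p(2*(0 + 0)), -169) = 19*√13 - 1*(-1) = 19*√13 + 1 = 1 + 19*√13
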